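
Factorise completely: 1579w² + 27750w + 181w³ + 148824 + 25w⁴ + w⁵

By the rational root theorem, w = −13 is a root, so (w + 13) is a factor; dividing leaves w⁴ + 12w³ + 25w² + 1254w + 11448.
Then w = −9 is a root, giving the factor (w + 9) and quotient w³ + 3w² − 2w + 1272.
Next, w = −12 is a root, so (w + 12) is a factor; dividing leaves w² − 9w + 106.
The quadratic w² − 9w + 106 has discriminant −343 < 0 and is irreducible over ℤ.

(w + 12)(w + 13)(w + 9)(w² − 9w + 106)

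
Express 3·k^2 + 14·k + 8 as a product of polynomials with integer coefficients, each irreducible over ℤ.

(3·k + 2)·(k + 4)

Need a pair with product 3·8 = 24 and sum 14: that's 12 and 2.
Split the middle term: 3·k^2 + 12·k + 2·k + 8 = 3·k·(k + 4) + 2·(k + 4).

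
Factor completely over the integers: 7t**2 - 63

7(t + 3)(t - 3)

Factor out 7, leaving t**2 - 9, which is a difference of two squares.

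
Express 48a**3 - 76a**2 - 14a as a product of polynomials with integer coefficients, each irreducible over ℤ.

2a(4a - 7)(6a + 1)

Pull out the common factor 2a, then factor the remaining trinomial.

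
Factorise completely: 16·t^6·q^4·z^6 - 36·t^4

Pull out the common factor 4·t^4, leaving 4·t^2·q^4·z^6 - 9.
Recognize a difference of squares with the parts 2·t·q^2·z^3 and 3.

4·t^4·(2·t·q^2·z^3 + 3)·(2·t·q^2·z^3 - 3)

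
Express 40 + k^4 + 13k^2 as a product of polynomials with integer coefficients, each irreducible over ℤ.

Substitute u = k^2 to get a quadratic in u, then factor.
k^2 + 5 is irreducible over ℤ (always positive, so no real roots).
k^2 + 8 is irreducible over ℤ (always positive, so no real roots).

(k^2 + 5)(k^2 + 8)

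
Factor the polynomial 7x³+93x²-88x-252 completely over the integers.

Among the possible rational roots, x = -9/7 is a root, giving the factor (7x+9) and quotient x²+12x-28.
The remaining quadratic factors as (x+14)(x-2).

(7x+9)(x+14)(x-2)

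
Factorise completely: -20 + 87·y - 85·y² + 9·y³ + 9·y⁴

(3·y - 1)·(3·y - 5)·(y + 4)·(y - 1)

Among the possible rational roots, y = 5/3 is a root, giving the factor (3·y - 5) and quotient 3·y³ + 8·y² - 15·y + 4.
Next, y = -4 is a root, so (y + 4) divides it; the quotient is 3·y² - 4·y + 1.
The remaining quadratic factors as (3·y - 1)(y - 1).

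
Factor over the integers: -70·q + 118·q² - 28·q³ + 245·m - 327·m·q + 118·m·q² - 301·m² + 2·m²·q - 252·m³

Group: 4·m·(-63·m² - 31·m·q + 35·m + 14·q² - 10·q) + (-2·q + 7)·(-63·m² - 31·m·q + 35·m + 14·q² - 10·q); both groups contain (-63·m² - 31·m·q + 35·m + 14·q² - 10·q), so (4·m - 2·q + 7) is a factor with cofactor -63·m² - 31·m·q + 35·m + 14·q² - 10·q.
The cofactor groups again: -63·m² - 31·m·q + 35·m + 14·q² - 10·q = -9·m·(7·m - 2·q) + (-7·q + 5)·(7·m - 2·q); both groups contain (7·m - 2·q), giving -(9·m + 7·q - 5)·(7·m - 2·q).

-(4·m - 2·q + 7)·(7·m - 2·q)·(9·m + 7·q - 5)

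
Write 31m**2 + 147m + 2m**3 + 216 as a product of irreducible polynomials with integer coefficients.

Trying the rational-root candidates, m = −9/2 is a root, so (2m + 9) is a factor; dividing leaves m**2 + 11m + 24.
The remaining quadratic factors as (m + 8)(m + 3).

(2m + 9)(m + 3)(m + 8)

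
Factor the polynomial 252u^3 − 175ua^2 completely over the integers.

Pull out the common factor 7u; 36u^2 − 25a^2 is a difference of squares.

7u(6u − 5a)(6u + 5a)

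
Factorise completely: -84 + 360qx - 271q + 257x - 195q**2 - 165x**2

-(13q - 11x + 12)(15q - 15x + 7)

Group: -13q(15q - 15x + 7) + (11x - 12)(15q - 15x + 7); both groups contain (15q - 15x + 7).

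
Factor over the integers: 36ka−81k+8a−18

Group as (36ka−81k) + (8a−18) = 9k(4a−9) + 2(4a−9).
Both groups share the factor (4a−9).

(4a−9)(9k+2)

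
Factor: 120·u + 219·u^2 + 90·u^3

3·u·(5·u + 8)·(6·u + 5)

Pull out the common factor 3·u, then factor the remaining trinomial.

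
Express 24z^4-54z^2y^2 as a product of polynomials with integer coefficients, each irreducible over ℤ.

Factor out 6z^2, leaving 4z^2-9y^2, which is a difference of two squares.

6z^2(2z-3y)(2z+3y)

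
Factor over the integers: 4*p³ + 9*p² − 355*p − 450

Among the possible rational roots, p = −10 is a root, so (p + 10) divides it; the quotient is 4*p² − 31*p − 45.
The remaining quadratic factors as (4*p + 5)(p − 9).

(4*p + 5)*(p + 10)*(p − 9)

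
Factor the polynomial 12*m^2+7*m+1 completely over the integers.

Need a pair with product 12·1 = 12 and sum 7: that's 4 and 3.
Split the middle term: 12*m^2+4*m + 3*m+1 = 4*m*(3*m+1) + (3*m+1).

(3*m+1)*(4*m+1)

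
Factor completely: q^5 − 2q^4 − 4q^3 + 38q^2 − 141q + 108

Among the possible rational roots, q = 3 is a root, giving the factor (q − 3) and quotient q^4 + q^3 − q^2 + 35q − 36.
Next, q = −4 is a root, giving the factor (q + 4) and quotient q^3 − 3q^2 + 11q − 9.
Next, q = 1 is a root, so (q − 1) divides it; the quotient is q^2 − 2q + 9.
The quadratic q^2 − 2q + 9 has discriminant −32 < 0 and is irreducible over ℤ.

(q + 4)(q − 1)(q − 3)(q^2 − 2q + 9)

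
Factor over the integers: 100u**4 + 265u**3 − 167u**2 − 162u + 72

Among the possible rational roots, u = 2/5 is a root, giving the factor (5u − 2) and quotient 20u**3 + 61u**2 − 9u − 36.
Next, u = −4/5 is a root, so (5u + 4) divides it; the quotient is 4u**2 + 9u − 9.
The remaining quadratic factors as (4u − 3)(u + 3).

(4u − 3)(5u + 4)(5u − 2)(u + 3)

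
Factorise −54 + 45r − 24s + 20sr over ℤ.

(4s + 9)(5r − 6)

Group as (20sr − 24s) + (45r − 54) = 4s(5r − 6) + 9(5r − 6).
Both groups share the factor (5r − 6).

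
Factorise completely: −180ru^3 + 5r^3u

5ru(r + 6u)(r − 6u)

Every term has a factor of 5ru. Then r^2 − 36u^2 = (r)² − (6u)².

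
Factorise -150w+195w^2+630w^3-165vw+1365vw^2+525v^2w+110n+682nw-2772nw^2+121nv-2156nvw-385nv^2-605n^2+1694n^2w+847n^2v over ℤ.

Group: 11n(77nv+154nw-55n-105vw-210w^2+75w) + (-5v-3w-2)(77nv+154nw-55n-105vw-210w^2+75w); both groups contain (77nv+154nw-55n-105vw-210w^2+75w), so (11n-5v-3w-2) is a factor with cofactor 77nv+154nw-55n-105vw-210w^2+75w.
The cofactor groups again: 77nv+154nw-55n-105vw-210w^2+75w = 11n(7v+14w-5) - 15w(7v+14w-5); both groups contain (7v+14w-5), giving (11n-15w)(7v+14w-5).

(11n-15w)(11n-5v-3w-2)(7v+14w-5)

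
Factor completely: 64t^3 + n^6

(n^2 + 4t)(n^4 - 4n^2t + 16t^2)

Recognize a sum of cubes with the parts n^2 and 4t.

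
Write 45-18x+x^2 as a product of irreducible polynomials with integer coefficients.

(x-15)(x-3)

Two integers with product 45 and sum -18 are -15 and -3.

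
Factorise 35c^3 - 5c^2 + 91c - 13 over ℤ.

Group as (35c^3 + 91c) + (-5c^2 - 13) = 7c(5c^2 + 13) - (5c^2 + 13).
Both groups share the factor (5c^2 + 13).

(7c - 1)(5c^2 + 13)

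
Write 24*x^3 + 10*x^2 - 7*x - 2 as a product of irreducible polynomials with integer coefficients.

Testing divisors of the constant over divisors of the leading coefficient, x = 1/2 is a root, so (2*x - 1) divides it; the quotient is 12*x^2 + 11*x + 2.
The remaining quadratic factors as (3*x + 2)(4*x + 1).

(2*x - 1)*(3*x + 2)*(4*x + 1)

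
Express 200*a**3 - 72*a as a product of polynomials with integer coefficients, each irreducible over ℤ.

Factor out 8*a, leaving 25*a**2 - 9, which is a difference of two squares.

8*a*(5*a + 3)*(5*a - 3)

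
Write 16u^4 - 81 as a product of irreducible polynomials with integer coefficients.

(2u)⁴ − (3)⁴ = ((2u)² − (3)²)((2u)² + (3)²); the first factor splits again, the second (4u^2 + 9) is irreducible.

(2u + 3)(2u - 3)(4u^2 + 9)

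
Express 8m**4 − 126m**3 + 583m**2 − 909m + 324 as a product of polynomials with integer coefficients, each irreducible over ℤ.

(2m − 1)(4m − 9)(m − 4)(m − 9)

Among the possible rational roots, m = 4 is a root, so (m − 4) is a factor; dividing leaves 8m**3 − 94m**2 + 207m − 81.
Next, m = 9/4 is a root, so (4m − 9) divides it; the quotient is 2m**2 − 19m + 9.
The remaining quadratic factors as (2m − 1)(m − 9).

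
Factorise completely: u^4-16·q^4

Write as (u^2)² − (4·q^2)², then factor u^2-4·q^2 once more.

(u-2·q)·(u+2·q)·(u^2+4·q^2)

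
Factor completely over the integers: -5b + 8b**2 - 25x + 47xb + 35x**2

(7x + 8b - 5)(5x + b)

Group: 5x(7x + 8b - 5) + b(7x + 8b - 5); both groups contain (7x + 8b - 5).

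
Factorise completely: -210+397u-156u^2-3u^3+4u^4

(4u-3)(u+7)(u-2)(u-5)

Among the possible rational roots, u = 2 is a root, so (u-2) is a factor; dividing leaves 4u^3+5u^2-146u+105.
Then u = 5 is a root, giving the factor (u-5) and quotient 4u^2+25u-21.
The remaining quadratic factors as (4u-3)(u+7).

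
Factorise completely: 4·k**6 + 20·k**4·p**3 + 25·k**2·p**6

k**2·(2·k**2 + 5·p**3)**2

Pull out the common factor k**2, leaving 4·k**4 + 20·k**2·p**3 + 25·p**6.
Recognize a perfect-square trinomial with the parts 2·k**2 and 5·p**3.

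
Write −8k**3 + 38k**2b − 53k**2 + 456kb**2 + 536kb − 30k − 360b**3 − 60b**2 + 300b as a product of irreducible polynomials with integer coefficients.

−(k − 10b)(8k − 6b + 5)(k + 6b + 6)

Group: 8k(−k**2 + 4kb − 6k + 60b**2 + 60b) + (−6b + 5)(−k**2 + 4kb − 6k + 60b**2 + 60b); both groups contain (−k**2 + 4kb − 6k + 60b**2 + 60b), so (8k − 6b + 5) is a factor with cofactor −k**2 + 4kb − 6k + 60b**2 + 60b.
The cofactor groups again: −k**2 + 4kb − 6k + 60b**2 + 60b = −k(k + 6b + 6) + 10b(k + 6b + 6); both groups contain (k + 6b + 6), giving −(k − 10b)(k + 6b + 6).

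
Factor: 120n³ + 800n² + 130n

Pull out the common factor 10n, then factor the remaining trinomial.

10n(2n + 13)(6n + 1)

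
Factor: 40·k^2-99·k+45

Need a pair with product 40·45 = 1800 and sum -99: that's -75 and -24.
Split the middle term: 40·k^2-75·k - 24·k+45 = 5·k·(8·k-15) - 3·(8·k-15).

(5·k-3)·(8·k-15)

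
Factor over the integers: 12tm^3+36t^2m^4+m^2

Every term has a factor of m^2; factoring it out leaves 36t^2m^2+12tm+1.
Recognize a perfect-square trinomial with the parts 6tm and 1.

m^2(6tm+1)^2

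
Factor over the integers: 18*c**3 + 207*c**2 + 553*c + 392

(3*c + 7)*(6*c + 7)*(c + 8)

Trying the rational-root candidates, c = -8 is a root, giving the factor (c + 8) and quotient 18*c**2 + 63*c + 49.
The remaining quadratic factors as (3*c + 7)(6*c + 7).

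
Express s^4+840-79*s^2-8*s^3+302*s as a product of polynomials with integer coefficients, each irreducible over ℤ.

(s+2)*(s+7)*(s-12)*(s-5)

Trying the rational-root candidates, s = 5 is a root, giving the factor (s-5) and quotient s^3-3*s^2-94*s-168.
Next, s = 12 is a root, so (s-12) divides it; the quotient is s^2+9*s+14.
The remaining quadratic factors as (s+2)(s+7).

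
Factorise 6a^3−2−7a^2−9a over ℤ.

Among the possible rational roots, a = 2 is a root, so (a−2) is a factor; dividing leaves 6a^2+5a+1.
The remaining quadratic factors as (3a+1)(2a+1).

(2a+1)(3a+1)(a−2)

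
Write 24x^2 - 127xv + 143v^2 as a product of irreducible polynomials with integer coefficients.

Group: 3x(8x - 13v) - 11v(8x - 13v); both groups contain (8x - 13v).

(3x - 11v)(8x - 13v)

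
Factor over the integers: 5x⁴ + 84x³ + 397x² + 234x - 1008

(5x - 6)(x + 3)(x + 7)(x + 8)

Trying the rational-root candidates, x = -3 is a root, so (x + 3) is a factor; dividing leaves 5x³ + 69x² + 190x - 336.
Continuing, x = -8 is a root, so (x + 8) divides it; the quotient is 5x² + 29x - 42.
The remaining quadratic factors as (x + 7)(5x - 6).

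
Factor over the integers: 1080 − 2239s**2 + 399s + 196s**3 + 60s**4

(2s − 9)(5s + 3)(6s − 5)(s + 8)

Among the possible rational roots, s = 9/2 is a root, so (2s − 9) divides it; the quotient is 30s**3 + 233s**2 − 71s − 120.
Then s = −3/5 is a root, so (5s + 3) divides it; the quotient is 6s**2 + 43s − 40.
The remaining quadratic factors as (s + 8)(6s − 5).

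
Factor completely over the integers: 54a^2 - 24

6(3a + 2)(3a - 2)

Every term has a factor of 6. Then 9a^2 - 4 = (3a)² − (2)².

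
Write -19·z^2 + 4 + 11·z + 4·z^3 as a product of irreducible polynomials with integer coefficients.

(4·z + 1)·(z - 1)·(z - 4)

By the rational root theorem, z = 4 is a root, so (z - 4) divides it; the quotient is 4·z^2 - 3·z - 1.
The remaining quadratic factors as (4·z + 1)(z - 1).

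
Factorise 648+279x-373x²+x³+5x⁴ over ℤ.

Trying the rational-root candidates, x = -1 is a root, giving the factor (x+1) and quotient 5x³-4x²-369x+648.
Continuing, x = -9 is a root, so (x+9) is a factor; dividing leaves 5x²-49x+72.
The remaining quadratic factors as (x-8)(5x-9).

(5x-9)(x+1)(x+9)(x-8)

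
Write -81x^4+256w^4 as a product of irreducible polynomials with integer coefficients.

Write as (16w^2)² − (9x^2)², then factor 16w^2-9x^2 once more.

(4w+3x)(4w-3x)(16w^2+9x^2)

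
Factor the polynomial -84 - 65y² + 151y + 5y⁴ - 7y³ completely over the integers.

By the rational root theorem, y = -4 is a root, so (y + 4) divides it; the quotient is 5y³ - 27y² + 43y - 21.
Continuing, y = 3 is a root, so (y - 3) is a factor; dividing leaves 5y² - 12y + 7.
The remaining quadratic factors as (y - 1)(5y - 7).

(5y - 7)(y + 4)(y - 1)(y - 3)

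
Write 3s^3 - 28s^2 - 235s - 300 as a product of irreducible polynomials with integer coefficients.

By the rational root theorem, s = -5/3 is a root, so (3s + 5) is a factor; dividing leaves s^2 - 11s - 60.
The remaining quadratic factors as (s + 4)(s - 15).

(3s + 5)(s + 4)(s - 15)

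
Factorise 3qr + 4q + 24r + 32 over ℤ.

Group as (3qr + 4q) + (24r + 32) = q(3r + 4) + 8(3r + 4).
Both groups share the factor (3r + 4).

(3r + 4)(q + 8)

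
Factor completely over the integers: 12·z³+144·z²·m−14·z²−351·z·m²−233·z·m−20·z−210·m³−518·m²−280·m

Group: 2·z·(6·z²+87·z·m+5·z+42·m²+70·m) + (−5·m−4)·(6·z²+87·z·m+5·z+42·m²+70·m); both groups contain (6·z²+87·z·m+5·z+42·m²+70·m), so (2·z−5·m−4) is a factor with cofactor 6·z²+87·z·m+5·z+42·m²+70·m.
The cofactor groups again: 6·z²+87·z·m+5·z+42·m²+70·m = z·(6·z+3·m+5) + 14·m·(6·z+3·m+5); both groups contain (6·z+3·m+5), giving (z+14·m)·(6·z+3·m+5).

(2·z−5·m−4)·(z+14·m)·(6·z+3·m+5)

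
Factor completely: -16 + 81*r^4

(3*r + 2)*(3*r - 2)*(9*r^2 + 4)

Write as (9*r^2)² − (4)², then factor 9*r^2 - 4 once more.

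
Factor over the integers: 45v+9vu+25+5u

Group as (9vu+45v) + (5u+25) = 9v(u+5) + 5(u+5).
Both groups share the factor (u+5).

(9v+5)(u+5)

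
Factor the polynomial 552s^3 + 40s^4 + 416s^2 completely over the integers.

Pull out the common factor 8s^2, then factor the remaining trinomial.

8s^2(5s + 4)(s + 13)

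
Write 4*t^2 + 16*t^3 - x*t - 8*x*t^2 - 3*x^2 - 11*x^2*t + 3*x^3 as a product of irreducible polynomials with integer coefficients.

Group: x*(3*x^2 + x*t - 4*t^2) + (-4*t - 1)*(3*x^2 + x*t - 4*t^2); both groups contain (3*x^2 + x*t - 4*t^2), so (x - 4*t - 1) is a factor with cofactor 3*x^2 + x*t - 4*t^2.
The cofactor groups again: 3*x^2 + x*t - 4*t^2 = x*(3*x + 4*t) - t*(3*x + 4*t); both groups contain (3*x + 4*t), giving (x - t)*(3*x + 4*t).

(x - 4*t - 1)*(x - t)*(3*x + 4*t)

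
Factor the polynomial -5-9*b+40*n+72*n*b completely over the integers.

Group as (72*n*b+40*n) + (-9*b-5) = 8*n*(9*b+5) - (9*b+5).
Both groups share the factor (9*b+5).

(8*n-1)*(9*b+5)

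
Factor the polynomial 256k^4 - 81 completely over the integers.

(4k + 3)(4k - 3)(16k^2 + 9)

(4k)⁴ − (3)⁴ = ((4k)² − (3)²)((4k)² + (3)²); the first factor splits again, the second (16k^2 + 9) is irreducible.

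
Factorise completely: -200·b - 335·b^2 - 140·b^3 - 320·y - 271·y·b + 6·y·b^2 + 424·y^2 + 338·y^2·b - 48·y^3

Group: 8·y·(-6·y^2 + 46·y·b + 53·y - 28·b^2 - 67·b - 40) + 5·b·(-6·y^2 + 46·y·b + 53·y - 28·b^2 - 67·b - 40); both groups contain (-6·y^2 + 46·y·b + 53·y - 28·b^2 - 67·b - 40), so (8·y + 5·b) is a factor with cofactor -6·y^2 + 46·y·b + 53·y - 28·b^2 - 67·b - 40.
The cofactor groups again: -6·y^2 + 46·y·b + 53·y - 28·b^2 - 67·b - 40 = -y·(6·y - 4·b - 5) + (7·b + 8)·(6·y - 4·b - 5); both groups contain (6·y - 4·b - 5), giving -(y - 7·b - 8)·(6·y - 4·b - 5).

-(6·y - 4·b - 5)·(y - 7·b - 8)·(8·y + 5·b)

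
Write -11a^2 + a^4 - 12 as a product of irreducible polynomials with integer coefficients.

(a^2 + 1)(a^2 - 12)

Substitute u = a^2 to get a quadratic in u, then factor.
a^2 + 1 is irreducible over ℤ (sum of squares).
a^2 - 12 is irreducible over ℤ (12 is not a perfect square).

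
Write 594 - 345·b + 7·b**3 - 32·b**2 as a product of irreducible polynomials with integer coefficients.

(7·b - 11)·(b + 6)·(b - 9)

Among the possible rational roots, b = 9 is a root, so (b - 9) is a factor; dividing leaves 7·b**2 + 31·b - 66.
The remaining quadratic factors as (7·b - 11)(b + 6).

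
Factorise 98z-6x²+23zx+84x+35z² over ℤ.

(5z-x+14)(7z+6x)

Group: 5z(7z+6x) + (-x+14)(7z+6x); both groups contain (7z+6x).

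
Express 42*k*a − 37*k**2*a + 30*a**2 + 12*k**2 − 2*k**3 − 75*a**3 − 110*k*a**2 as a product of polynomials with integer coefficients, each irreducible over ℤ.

−(k + 15*a − 6)*(2*k + 5*a)*(k + a)

Group: 2*k*(−k**2 − 16*k*a + 6*k − 15*a**2 + 6*a) + 5*a*(−k**2 − 16*k*a + 6*k − 15*a**2 + 6*a); both groups contain (−k**2 − 16*k*a + 6*k − 15*a**2 + 6*a), so (2*k + 5*a) is a factor with cofactor −k**2 − 16*k*a + 6*k − 15*a**2 + 6*a.
The cofactor groups again: −k**2 − 16*k*a + 6*k − 15*a**2 + 6*a = −k*(k + 15*a − 6) − a*(k + 15*a − 6); both groups contain (k + 15*a − 6), giving −(k + a)*(k + 15*a − 6).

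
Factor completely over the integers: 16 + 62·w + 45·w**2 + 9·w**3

Among the possible rational roots, w = -2 is a root, so (w + 2) divides it; the quotient is 9·w**2 + 27·w + 8.
The remaining quadratic factors as (3·w + 1)(3·w + 8).

(3·w + 1)·(3·w + 8)·(w + 2)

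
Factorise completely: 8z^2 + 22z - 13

Need a pair with product 8·(-13) = -104 and sum 22: that's 26 and -4.
Split the middle term: 8z^2 + 26z - 4z - 13 = 2z(4z + 13) - (4z + 13).

(2z - 1)(4z + 13)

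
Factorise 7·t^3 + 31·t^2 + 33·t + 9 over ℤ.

By the rational root theorem, t = -1 is a root, giving the factor (t + 1) and quotient 7·t^2 + 24·t + 9.
The remaining quadratic factors as (7·t + 3)(t + 3).

(7·t + 3)·(t + 1)·(t + 3)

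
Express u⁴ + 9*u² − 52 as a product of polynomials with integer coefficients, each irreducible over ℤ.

(u + 2)*(u − 2)*(u² + 13)

Substitute w = u² to get a quadratic in w, then factor.
u² − 4 is a difference of squares.
u² + 13 is irreducible over ℤ (always positive, so no real roots).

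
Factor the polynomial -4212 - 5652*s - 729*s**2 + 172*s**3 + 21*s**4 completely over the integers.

(3*s + 13)*(7*s + 6)*(s + 9)*(s - 6)

Trying the rational-root candidates, s = -6/7 is a root, so (7*s + 6) is a factor; dividing leaves 3*s**3 + 22*s**2 - 123*s - 702.
Then s = -9 is a root, so (s + 9) is a factor; dividing leaves 3*s**2 - 5*s - 78.
The remaining quadratic factors as (3*s + 13)(s - 6).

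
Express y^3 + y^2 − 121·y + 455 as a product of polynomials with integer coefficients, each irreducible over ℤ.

Among the possible rational roots, y = −13 is a root, so (y + 13) divides it; the quotient is y^2 − 12·y + 35.
The remaining quadratic factors as (y − 5)(y − 7).

(y + 13)·(y − 5)·(y − 7)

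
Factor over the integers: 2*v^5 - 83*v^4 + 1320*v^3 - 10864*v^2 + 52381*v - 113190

(2*v - 11)*(v - 14)*(v - 15)*(v^2 - 7*v + 49)

Among the possible rational roots, v = 14 is a root, giving the factor (v - 14) and quotient 2*v^4 - 55*v^3 + 550*v^2 - 3164*v + 8085.
Continuing, v = 11/2 is a root, giving the factor (2*v - 11) and quotient v^3 - 22*v^2 + 154*v - 735.
Then v = 15 is a root, so (v - 15) divides it; the quotient is v^2 - 7*v + 49.
The quadratic v^2 - 7*v + 49 has discriminant -147 < 0 and is irreducible over ℤ.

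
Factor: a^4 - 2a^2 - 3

Substitute u = a^2 to get a quadratic in u, then factor.
a^2 - 3 is irreducible over ℤ (3 is not a perfect square).
a^2 + 1 is irreducible over ℤ (sum of squares).

(a^2 + 1)(a^2 - 3)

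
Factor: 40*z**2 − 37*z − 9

Need a pair with product 40·(−9) = −360 and sum −37: that's 8 and −45.
Split the middle term: 40*z**2 + 8*z − 45*z − 9 = 8*z*(5*z + 1) − 9*(5*z + 1).

(5*z + 1)*(8*z − 9)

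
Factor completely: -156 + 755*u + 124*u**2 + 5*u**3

By the rational root theorem, u = 1/5 is a root, giving the factor (5*u - 1) and quotient u**2 + 25*u + 156.
The remaining quadratic factors as (u + 12)(u + 13).

(5*u - 1)*(u + 12)*(u + 13)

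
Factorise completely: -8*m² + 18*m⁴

Every term has a factor of 2*m². Then 9*m² - 4 = (3*m)² − (2)².

2*m²*(3*m + 2)*(3*m - 2)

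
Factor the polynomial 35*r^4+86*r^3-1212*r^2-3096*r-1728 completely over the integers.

(5*r+8)*(7*r+6)*(r+6)*(r-6)

By the rational root theorem, r = -6 is a root, so (r+6) divides it; the quotient is 35*r^3-124*r^2-468*r-288.
Continuing, r = -8/5 is a root, so (5*r+8) divides it; the quotient is 7*r^2-36*r-36.
The remaining quadratic factors as (r-6)(7*r+6).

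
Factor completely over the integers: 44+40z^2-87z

(5z-4)(8z-11)

Need a pair with product 40·44 = 1760 and sum -87: that's -32 and -55.
Split the middle term: 40z^2-32z - 55z+44 = 8z(5z-4) - 11(5z-4).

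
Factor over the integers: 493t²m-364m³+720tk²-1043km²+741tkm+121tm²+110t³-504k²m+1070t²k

Group: t(110t²+80tk+53tm-56km-91m²) + (9k+4m)(110t²+80tk+53tm-56km-91m²); both groups contain (110t²+80tk+53tm-56km-91m²), so (t+9k+4m) is a factor with cofactor 110t²+80tk+53tm-56km-91m².
The cofactor groups again: 110t²+80tk+53tm-56km-91m² = 11t(10t-7m) + (8k+13m)(10t-7m); both groups contain (10t-7m), giving (11t+8k+13m)(10t-7m).

(10t-7m)(11t+8k+13m)(t+9k+4m)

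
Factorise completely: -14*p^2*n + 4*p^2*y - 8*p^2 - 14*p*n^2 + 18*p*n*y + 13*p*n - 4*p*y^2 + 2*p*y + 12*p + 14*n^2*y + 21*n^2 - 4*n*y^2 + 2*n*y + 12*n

Group: p*(-14*p*n + 4*p*y - 8*p + 14*n*y + 21*n - 4*y^2 + 2*y + 12) + n*(-14*p*n + 4*p*y - 8*p + 14*n*y + 21*n - 4*y^2 + 2*y + 12); both groups contain (-14*p*n + 4*p*y - 8*p + 14*n*y + 21*n - 4*y^2 + 2*y + 12), so (p + n) is a factor with cofactor -14*p*n + 4*p*y - 8*p + 14*n*y + 21*n - 4*y^2 + 2*y + 12.
The cofactor groups again: -14*p*n + 4*p*y - 8*p + 14*n*y + 21*n - 4*y^2 + 2*y + 12 = -7*n*(2*p - 2*y - 3) + (2*y - 4)*(2*p - 2*y - 3); both groups contain (2*p - 2*y - 3), giving -(7*n - 2*y + 4)*(2*p - 2*y - 3).

-(2*p - 2*y - 3)*(7*n - 2*y + 4)*(p + n)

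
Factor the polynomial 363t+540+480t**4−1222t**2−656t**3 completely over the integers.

(4t−3)(4t−9)(5t+4)(6t+5)

Among the possible rational roots, t = −5/6 is a root, so (6t+5) is a factor; dividing leaves 80t**3−176t**2−57t+108.
Next, t = 3/4 is a root, so (4t−3) is a factor; dividing leaves 20t**2−29t−36.
The remaining quadratic factors as (4t−9)(5t+4).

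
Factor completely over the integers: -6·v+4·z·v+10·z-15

Group as (4·z·v+10·z) + (-6·v-15) = 2·z·(2·v+5) - 3·(2·v+5).
Both groups share the factor (2·v+5).

(2·v+5)·(2·z-3)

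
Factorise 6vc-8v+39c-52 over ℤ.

(2v+13)(3c-4)

Group as (6vc-8v) + (39c-52) = 2v(3c-4) + 13(3c-4).
Both groups share the factor (3c-4).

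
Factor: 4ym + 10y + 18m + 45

Group as (4ym + 10y) + (18m + 45) = 2y(2m + 5) + 9(2m + 5).
Both groups share the factor (2m + 5).

(2m + 5)(2y + 9)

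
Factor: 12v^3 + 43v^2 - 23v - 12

(3v + 1)(4v - 3)(v + 4)

Testing divisors of the constant over divisors of the leading coefficient, v = -4 is a root, so (v + 4) divides it; the quotient is 12v^2 - 5v - 3.
The remaining quadratic factors as (3v + 1)(4v - 3).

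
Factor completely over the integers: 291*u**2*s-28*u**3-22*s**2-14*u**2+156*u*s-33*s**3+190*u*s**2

-(u-11*s)*(7*u-s)*(4*u+3*s+2)

Group: u*(-28*u**2-17*u*s-14*u+3*s**2+2*s) - 11*s*(-28*u**2-17*u*s-14*u+3*s**2+2*s); both groups contain (-28*u**2-17*u*s-14*u+3*s**2+2*s), so (u-11*s) is a factor with cofactor -28*u**2-17*u*s-14*u+3*s**2+2*s.
The cofactor groups again: -28*u**2-17*u*s-14*u+3*s**2+2*s = -4*u*(7*u-s) + (-3*s-2)*(7*u-s); both groups contain (7*u-s), giving -(4*u+3*s+2)*(7*u-s).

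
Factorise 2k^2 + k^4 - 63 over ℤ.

(k^2 + 9)(k^2 - 7)

Substitute u = k^2 to get a quadratic in u, then factor.
k^2 - 7 is irreducible over ℤ (7 is not a perfect square).
k^2 + 9 is irreducible over ℤ (sum of squares).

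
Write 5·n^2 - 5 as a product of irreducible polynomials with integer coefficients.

Factor out 5, leaving n^2 - 1, which is a difference of two squares.

5·(n + 1)·(n - 1)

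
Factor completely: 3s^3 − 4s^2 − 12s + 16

(3s − 4)(s + 2)(s − 2)

Group as (3s^3 − 12s) + (−4s^2 + 16) = 3s(s^2 − 4) − 4(s^2 − 4).
Both groups share the factor (s^2 − 4).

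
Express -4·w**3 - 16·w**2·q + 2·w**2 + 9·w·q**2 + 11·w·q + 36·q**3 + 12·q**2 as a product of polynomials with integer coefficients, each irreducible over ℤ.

-(2·w - 3·q - 1)·(2·w + 3·q)·(w + 4·q)

Group: 2·w·(-2·w**2 - 11·w·q - 12·q**2) + (-3·q - 1)·(-2·w**2 - 11·w·q - 12·q**2); both groups contain (-2·w**2 - 11·w·q - 12·q**2), so (2·w - 3·q - 1) is a factor with cofactor -2·w**2 - 11·w·q - 12·q**2.
The cofactor groups again: -2·w**2 - 11·w·q - 12·q**2 = -w·(2·w + 3·q) - 4·q·(2·w + 3·q); both groups contain (2·w + 3·q), giving -(w + 4·q)·(2·w + 3·q).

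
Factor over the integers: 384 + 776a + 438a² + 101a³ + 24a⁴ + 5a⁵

(5a + 4)(a + 2)(a + 3)(a² - a + 16)

Trying the rational-root candidates, a = -4/5 is a root, so (5a + 4) divides it; the quotient is a⁴ + 4a³ + 17a² + 74a + 96.
Then a = -3 is a root, so (a + 3) is a factor; dividing leaves a³ + a² + 14a + 32.
Next, a = -2 is a root, so (a + 2) is a factor; dividing leaves a² - a + 16.
The quadratic a² - a + 16 has discriminant -63 < 0 and is irreducible over ℤ.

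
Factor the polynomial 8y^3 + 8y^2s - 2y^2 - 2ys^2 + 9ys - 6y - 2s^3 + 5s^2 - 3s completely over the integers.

Group: 2y(4y^2 + 2ys - y - 2s^2 + 5s - 3) + s(4y^2 + 2ys - y - 2s^2 + 5s - 3); both groups contain (4y^2 + 2ys - y - 2s^2 + 5s - 3), so (2y + s) is a factor with cofactor 4y^2 + 2ys - y - 2s^2 + 5s - 3.
The cofactor groups again: 4y^2 + 2ys - y - 2s^2 + 5s - 3 = y(4y - 2s + 3) + (s - 1)(4y - 2s + 3); both groups contain (4y - 2s + 3), giving (y + s - 1)(4y - 2s + 3).

(4y - 2s + 3)(2y + s)(y + s - 1)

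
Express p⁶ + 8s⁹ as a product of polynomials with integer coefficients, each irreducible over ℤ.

Recognize a sum of cubes with the parts 2s³ and p².

(p² + 2s³)(p⁴ − 2p²s³ + 4s⁶)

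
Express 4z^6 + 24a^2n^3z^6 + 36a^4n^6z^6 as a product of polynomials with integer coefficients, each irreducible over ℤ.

4z^6(3a^2n^3 + 1)^2

Factor out 4z^6 first: what remains is 9a^4n^6 + 6a^2n^3 + 1.
Recognize a perfect-square trinomial with the parts 1 and 3a^2n^3.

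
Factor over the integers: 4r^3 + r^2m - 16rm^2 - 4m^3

Group: 4r(r^2 - 4m^2) + m(r^2 - 4m^2); both groups contain (r^2 - 4m^2), so (4r + m) is a factor with cofactor r^2 - 4m^2.
The cofactor groups again: r^2 - 4m^2 = r(r - 2m) + 2m(r - 2m); both groups contain (r - 2m), giving (r + 2m)(r - 2m).

(r - 2m)(r + 2m)(4r + m)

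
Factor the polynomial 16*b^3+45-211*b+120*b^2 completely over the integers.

(4*b-1)*(4*b-5)*(b+9)

Among the possible rational roots, b = 5/4 is a root, so (4*b-5) is a factor; dividing leaves 4*b^2+35*b-9.
The remaining quadratic factors as (4*b-1)(b+9).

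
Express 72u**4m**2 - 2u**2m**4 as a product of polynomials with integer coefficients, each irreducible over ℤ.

Factor out 2u**2m**2, leaving 36u**2 - m**2, which is a difference of two squares.

2m**2u**2(6u - m)(6u + m)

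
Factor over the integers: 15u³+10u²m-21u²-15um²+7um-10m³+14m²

(u-m)(3u+2m)(5u+5m-7)

Group: 5u(3u²-um-2m²) + (5m-7)(3u²-um-2m²); both groups contain (3u²-um-2m²), so (5u+5m-7) is a factor with cofactor 3u²-um-2m².
The cofactor groups again: 3u²-um-2m² = u(3u+2m) - m(3u+2m); both groups contain (3u+2m), giving (u-m)(3u+2m).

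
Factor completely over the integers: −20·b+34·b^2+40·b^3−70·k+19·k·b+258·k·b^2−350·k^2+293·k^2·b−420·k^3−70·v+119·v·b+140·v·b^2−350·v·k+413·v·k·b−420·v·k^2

Group: 7·v·(−60·k^2+59·k·b−50·k+20·b^2+17·b−10) + (7·k+2·b)·(−60·k^2+59·k·b−50·k+20·b^2+17·b−10); both groups contain (−60·k^2+59·k·b−50·k+20·b^2+17·b−10), so (7·v+7·k+2·b) is a factor with cofactor −60·k^2+59·k·b−50·k+20·b^2+17·b−10.
The cofactor groups again: −60·k^2+59·k·b−50·k+20·b^2+17·b−10 = −15·k·(4·k−5·b+2) + (−4·b−5)·(4·k−5·b+2); both groups contain (4·k−5·b+2), giving −(15·k+4·b+5)·(4·k−5·b+2).

−(4·k−5·b+2)·(7·v+7·k+2·b)·(15·k+4·b+5)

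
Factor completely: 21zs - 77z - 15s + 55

Group as (21zs - 77z) + (-15s + 55) = 7z(3s - 11) - 5(3s - 11).
Both groups share the factor (3s - 11).

(3s - 11)(7z - 5)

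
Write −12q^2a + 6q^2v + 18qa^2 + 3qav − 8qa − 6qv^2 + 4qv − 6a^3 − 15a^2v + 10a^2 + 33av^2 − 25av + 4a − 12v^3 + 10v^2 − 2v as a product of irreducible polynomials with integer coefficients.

−(3q − 3a + 3v − 1)(2q − a − 4v + 2)(2a − v)

Group: 2a(−6q^2 + 9qa + 6qv − 4q − 3a^2 − 9av + 5a + 12v^2 − 10v + 2) − v(−6q^2 + 9qa + 6qv − 4q − 3a^2 − 9av + 5a + 12v^2 − 10v + 2); both groups contain (−6q^2 + 9qa + 6qv − 4q − 3a^2 − 9av + 5a + 12v^2 − 10v + 2), so (2a − v) is a factor with cofactor −6q^2 + 9qa + 6qv − 4q − 3a^2 − 9av + 5a + 12v^2 − 10v + 2.
The cofactor groups again: −6q^2 + 9qa + 6qv − 4q − 3a^2 − 9av + 5a + 12v^2 − 10v + 2 = −2q(3q − 3a + 3v − 1) + (a + 4v − 2)(3q − 3a + 3v − 1); both groups contain (3q − 3a + 3v − 1), giving −(2q − a − 4v + 2)(3q − 3a + 3v − 1).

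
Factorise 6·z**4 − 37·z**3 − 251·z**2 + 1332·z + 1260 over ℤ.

(6·z + 5)·(z + 6)·(z − 6)·(z − 7)

Among the possible rational roots, z = 7 is a root, so (z − 7) is a factor; dividing leaves 6·z**3 + 5·z**2 − 216·z − 180.
Continuing, z = −6 is a root, so (z + 6) is a factor; dividing leaves 6·z**2 − 31·z − 30.
The remaining quadratic factors as (z − 6)(6·z + 5).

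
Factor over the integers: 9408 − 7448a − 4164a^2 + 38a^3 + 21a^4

By the rational root theorem, a = 6/7 is a root, so (7a − 6) is a factor; dividing leaves 3a^3 + 8a^2 − 588a − 1568.
Next, a = −14 is a root, so (a + 14) is a factor; dividing leaves 3a^2 − 34a − 112.
The remaining quadratic factors as (3a + 8)(a − 14).

(3a + 8)(7a − 6)(a + 14)(a − 14)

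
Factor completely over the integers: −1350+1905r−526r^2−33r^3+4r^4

By the rational root theorem, r = 9/4 is a root, giving the factor (4r−9) and quotient r^3−6r^2−145r+150.
Then r = 15 is a root, giving the factor (r−15) and quotient r^2+9r−10.
The remaining quadratic factors as (r−1)(r+10).

(4r−9)(r+10)(r−1)(r−15)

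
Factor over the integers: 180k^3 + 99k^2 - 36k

9k(4k - 1)(5k + 4)

Pull out the common factor 9k, then factor the remaining trinomial.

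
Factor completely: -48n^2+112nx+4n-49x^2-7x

Group: -12n(4n-7x) + (7x+1)(4n-7x); both groups contain (4n-7x).

-(12n-7x-1)(4n-7x)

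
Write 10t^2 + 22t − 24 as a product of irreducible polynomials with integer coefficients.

Pull out the common factor 2, then factor the remaining trinomial.

2(5t − 4)(t + 3)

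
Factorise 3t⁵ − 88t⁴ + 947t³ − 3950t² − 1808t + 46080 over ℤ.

Testing divisors of the constant over divisors of the leading coefficient, t = 10 is a root, so (t − 10) is a factor; dividing leaves 3t⁴ − 58t³ + 367t² − 280t − 4608.
Continuing, t = −8/3 is a root, so (3t + 8) divides it; the quotient is t³ − 22t² + 181t − 576.
Then t = 9 is a root, giving the factor (t − 9) and quotient t² − 13t + 64.
The quadratic t² − 13t + 64 has discriminant −87 < 0 and is irreducible over ℤ.

(3t + 8)(t − 10)(t − 9)(t² − 13t + 64)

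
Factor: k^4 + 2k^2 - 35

(k^2 + 7)(k^2 - 5)

Substitute u = k^2 to get a quadratic in u, then factor.
k^2 - 5 is irreducible over ℤ (5 is not a perfect square).
k^2 + 7 is irreducible over ℤ (always positive, so no real roots).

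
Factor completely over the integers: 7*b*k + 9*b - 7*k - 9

(7*k + 9)*(b - 1)

Group as (7*b*k + 9*b) + (-7*k - 9) = b*(7*k + 9) - (7*k + 9).
Both groups share the factor (7*k + 9).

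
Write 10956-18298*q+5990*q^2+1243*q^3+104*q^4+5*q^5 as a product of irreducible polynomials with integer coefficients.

(5*q-6)*(q+11)*(q-1)*(q^2+12*q+166)

Trying the rational-root candidates, q = 6/5 is a root, giving the factor (5*q-6) and quotient q^4+22*q^3+275*q^2+1528*q-1826.
Next, q = 1 is a root, so (q-1) divides it; the quotient is q^3+23*q^2+298*q+1826.
Next, q = -11 is a root, giving the factor (q+11) and quotient q^2+12*q+166.
The quadratic q^2+12*q+166 has discriminant -520 < 0 and is irreducible over ℤ.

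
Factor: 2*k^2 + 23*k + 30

Need a pair with product 2·30 = 60 and sum 23: that's 3 and 20.
Split the middle term: 2*k^2 + 3*k + 20*k + 30 = k*(2*k + 3) + 10*(2*k + 3).

(2*k + 3)*(k + 10)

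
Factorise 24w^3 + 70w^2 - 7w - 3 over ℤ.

(4w - 1)(6w + 1)(w + 3)

Among the possible rational roots, w = -1/6 is a root, so (6w + 1) is a factor; dividing leaves 4w^2 + 11w - 3.
The remaining quadratic factors as (w + 3)(4w - 1).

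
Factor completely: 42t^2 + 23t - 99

Need a pair with product 42·(-99) = -4158 and sum 23: that's -54 and 77.
Split the middle term: 42t^2 - 54t + 77t - 99 = 6t(7t - 9) + 11(7t - 9).

(6t + 11)(7t - 9)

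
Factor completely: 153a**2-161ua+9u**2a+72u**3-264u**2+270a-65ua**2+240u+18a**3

(3u-2a-5)(3u-a-6)(8u+9a)

Group: 8u(9u**2-9ua-33u+2a**2+17a+30) + 9a(9u**2-9ua-33u+2a**2+17a+30); both groups contain (9u**2-9ua-33u+2a**2+17a+30), so (8u+9a) is a factor with cofactor 9u**2-9ua-33u+2a**2+17a+30.
The cofactor groups again: 9u**2-9ua-33u+2a**2+17a+30 = 3u(3u-2a-5) + (-a-6)(3u-2a-5); both groups contain (3u-2a-5), giving (3u-a-6)(3u-2a-5).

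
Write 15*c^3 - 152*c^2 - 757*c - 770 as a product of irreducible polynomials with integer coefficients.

Among the possible rational roots, c = -5/3 is a root, so (3*c + 5) divides it; the quotient is 5*c^2 - 59*c - 154.
The remaining quadratic factors as (5*c + 11)(c - 14).

(3*c + 5)*(5*c + 11)*(c - 14)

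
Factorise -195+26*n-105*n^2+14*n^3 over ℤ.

Group as (14*n^3+26*n) + (-105*n^2-195) = 2*n*(7*n^2+13) - 15*(7*n^2+13).
Both groups share the factor (7*n^2+13).

(2*n-15)*(7*n^2+13)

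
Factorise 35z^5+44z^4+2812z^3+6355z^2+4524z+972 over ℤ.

(5z+2)(7z+6)(z+1)(z^2-z+81)

Trying the rational-root candidates, z = -2/5 is a root, so (5z+2) is a factor; dividing leaves 7z^4+6z^3+560z^2+1047z+486.
Then z = -6/7 is a root, so (7z+6) is a factor; dividing leaves z^3+80z+81.
Continuing, z = -1 is a root, so (z+1) divides it; the quotient is z^2-z+81.
The quadratic z^2-z+81 has discriminant -323 < 0 and is irreducible over ℤ.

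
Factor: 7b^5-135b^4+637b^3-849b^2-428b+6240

(7b+12)(b-13)(b-5)(b^2-3b+8)

Among the possible rational roots, b = 5 is a root, giving the factor (b-5) and quotient 7b^4-100b^3+137b^2-164b-1248.
Continuing, b = -12/7 is a root, giving the factor (7b+12) and quotient b^3-16b^2+47b-104.
Next, b = 13 is a root, giving the factor (b-13) and quotient b^2-3b+8.
The quadratic b^2-3b+8 has discriminant -23 < 0 and is irreducible over ℤ.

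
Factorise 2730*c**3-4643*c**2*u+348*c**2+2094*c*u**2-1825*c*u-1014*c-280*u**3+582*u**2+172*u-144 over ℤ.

(13*c-14*u-8)*(14*c-5*u+2)*(15*c-4*u+9)

Group: 14*c*(195*c**2-262*c*u-3*c+56*u**2-94*u-72) + (-5*u+2)*(195*c**2-262*c*u-3*c+56*u**2-94*u-72); both groups contain (195*c**2-262*c*u-3*c+56*u**2-94*u-72), so (14*c-5*u+2) is a factor with cofactor 195*c**2-262*c*u-3*c+56*u**2-94*u-72.
The cofactor groups again: 195*c**2-262*c*u-3*c+56*u**2-94*u-72 = 13*c*(15*c-4*u+9) + (-14*u-8)*(15*c-4*u+9); both groups contain (15*c-4*u+9), giving (13*c-14*u-8)*(15*c-4*u+9).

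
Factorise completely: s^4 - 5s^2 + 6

(s^2 - 2)(s^2 - 3)

Substitute u = s^2 to get a quadratic in u, then factor.
s^2 - 3 is irreducible over ℤ (3 is not a perfect square).
s^2 - 2 is irreducible over ℤ (2 is not a perfect square).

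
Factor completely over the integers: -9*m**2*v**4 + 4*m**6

m**2*(2*m**2 + 3*v**2)*(2*m**2 - 3*v**2)

Pull out the common factor m**2, leaving 4*m**4 - 9*v**4.
Recognize a difference of squares with the parts 2*m**2 and 3*v**2.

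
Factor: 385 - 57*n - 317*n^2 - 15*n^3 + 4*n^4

(4*n + 5)*(n + 7)*(n - 1)*(n - 11)

Among the possible rational roots, n = -7 is a root, so (n + 7) is a factor; dividing leaves 4*n^3 - 43*n^2 - 16*n + 55.
Then n = 1 is a root, so (n - 1) is a factor; dividing leaves 4*n^2 - 39*n - 55.
The remaining quadratic factors as (4*n + 5)(n - 11).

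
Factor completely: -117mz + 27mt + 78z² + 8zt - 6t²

-(13z - 3t)(9m - 6z - 2t)

Group: -9m(13z - 3t) + (6z + 2t)(13z - 3t); both groups contain (13z - 3t).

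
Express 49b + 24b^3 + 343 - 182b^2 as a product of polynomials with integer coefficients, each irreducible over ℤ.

By the rational root theorem, b = -7/6 is a root, so (6b + 7) is a factor; dividing leaves 4b^2 - 35b + 49.
The remaining quadratic factors as (b - 7)(4b - 7).

(4b - 7)(6b + 7)(b - 7)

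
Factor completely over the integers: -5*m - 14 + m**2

Two integers with product -14 and sum -5 are -7 and 2.

(m + 2)*(m - 7)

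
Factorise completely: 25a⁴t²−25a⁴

Factor out 25a⁴ first: what remains is t²−1.
Recognize a difference of squares with the parts t and 1.

25a⁴(t+1)(t−1)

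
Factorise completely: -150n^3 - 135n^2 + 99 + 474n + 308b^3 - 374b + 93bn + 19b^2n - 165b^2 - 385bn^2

(11b + 5n + 11)(4b - 5n - 1)(7b + 6n - 9)

Group: 7b(44b^2 - 35bn + 33b - 25n^2 - 60n - 11) + (6n - 9)(44b^2 - 35bn + 33b - 25n^2 - 60n - 11); both groups contain (44b^2 - 35bn + 33b - 25n^2 - 60n - 11), so (7b + 6n - 9) is a factor with cofactor 44b^2 - 35bn + 33b - 25n^2 - 60n - 11.
The cofactor groups again: 44b^2 - 35bn + 33b - 25n^2 - 60n - 11 = 11b(4b - 5n - 1) + (5n + 11)(4b - 5n - 1); both groups contain (4b - 5n - 1), giving (11b + 5n + 11)(4b - 5n - 1).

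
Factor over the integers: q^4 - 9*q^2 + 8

(q + 1)*(q - 1)*(q^2 - 8)

Substitute u = q^2 to get a quadratic in u, then factor.
q^2 - 8 is irreducible over ℤ (8 is not a perfect square).
q^2 - 1 is a difference of squares.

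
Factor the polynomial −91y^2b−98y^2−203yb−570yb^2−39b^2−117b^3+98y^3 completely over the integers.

(y−3b−1)(7y+13b)(14y+3b)

Group: 7y(14y^2−39yb−14y−9b^2−3b) + 13b(14y^2−39yb−14y−9b^2−3b); both groups contain (14y^2−39yb−14y−9b^2−3b), so (7y+13b) is a factor with cofactor 14y^2−39yb−14y−9b^2−3b.
The cofactor groups again: 14y^2−39yb−14y−9b^2−3b = 14y(y−3b−1) + 3b(y−3b−1); both groups contain (y−3b−1), giving (14y+3b)(y−3b−1).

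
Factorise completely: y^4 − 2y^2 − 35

(y^2 + 5)(y^2 − 7)

Substitute u = y^2 to get a quadratic in u, then factor.
y^2 − 7 is irreducible over ℤ (7 is not a perfect square).
y^2 + 5 is irreducible over ℤ (always positive, so no real roots).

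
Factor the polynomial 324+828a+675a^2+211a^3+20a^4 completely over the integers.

Among the possible rational roots, a = -6 is a root, giving the factor (a+6) and quotient 20a^3+91a^2+129a+54.
Next, a = -2 is a root, giving the factor (a+2) and quotient 20a^2+51a+27.
The remaining quadratic factors as (4a+3)(5a+9).

(4a+3)(5a+9)(a+2)(a+6)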